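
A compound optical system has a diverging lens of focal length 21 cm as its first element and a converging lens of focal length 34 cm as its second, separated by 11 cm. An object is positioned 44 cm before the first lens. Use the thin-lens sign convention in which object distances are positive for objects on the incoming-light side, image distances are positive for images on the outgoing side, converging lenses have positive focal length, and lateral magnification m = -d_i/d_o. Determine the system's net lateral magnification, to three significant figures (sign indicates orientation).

1.25

Applying the thin-lens equation to the first lens, 1/(-21) = 1/44 + 1/d_i1, which gives d_i1 = -14.215 cm.
Its lateral magnification is m_1 = -d_i1/d_o1 = -(-14.215)/44 = 0.3231.
The intermediate image is virtual, 14.215 cm to the left of lens 1, so d_o2 = L - d_i1 = 11 - (-14.215) = 25.215 cm.
Applying the thin-lens equation again with f_2 = 34 cm and d_o2 = 25.215 cm gives d_i2 = -97.594 cm.
m_2 = -(-97.594)/(25.215) = 3.8704.
Overall magnification: m = m_1 m_2 = 1.2504.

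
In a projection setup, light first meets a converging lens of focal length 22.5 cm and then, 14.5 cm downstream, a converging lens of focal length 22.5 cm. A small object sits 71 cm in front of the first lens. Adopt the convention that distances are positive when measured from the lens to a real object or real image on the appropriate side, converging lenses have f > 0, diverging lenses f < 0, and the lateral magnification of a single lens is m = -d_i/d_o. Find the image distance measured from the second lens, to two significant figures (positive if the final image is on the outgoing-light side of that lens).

10 cm

First lens: d_i1 = 1/(1/22.5 - 1/71) = 32.938 cm.
Since 32.938 cm > 14.5 cm, the first image lies past the second lens and serves as a virtual object: d_o2 = L - d_i1 = -18.438 cm.
Second lens: d_i2 = 1/(1/22.5 - 1/(-18.438)) = 10.134 cm.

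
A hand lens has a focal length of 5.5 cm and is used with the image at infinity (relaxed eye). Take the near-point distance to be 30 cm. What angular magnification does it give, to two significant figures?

5.5

M = D/f = 30/5.5 = 5.455.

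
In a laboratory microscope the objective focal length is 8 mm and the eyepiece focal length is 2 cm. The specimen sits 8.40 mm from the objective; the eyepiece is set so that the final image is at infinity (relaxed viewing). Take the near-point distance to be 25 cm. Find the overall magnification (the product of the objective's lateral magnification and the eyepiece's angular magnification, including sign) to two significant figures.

-250

Convert to cm: f_obj = 8 mm = 0.8 cm; d_o = 8.40 mm = 0.84 cm.
Objective: 1/d_i = 1/f_obj - 1/d_o = 1/0.8 - 1/0.84 = 0.05952 cm^-1, so d_i = 16.800 cm.
m_obj = -d_i/d_o = -16.800/0.84 = -20.000.
Eyepiece angular magnification (image at infinity): M_eye = D/f_e = 25/2 = 12.500.
Overall M = m_obj x M_eye = (-20.000)(12.500) = -250.00.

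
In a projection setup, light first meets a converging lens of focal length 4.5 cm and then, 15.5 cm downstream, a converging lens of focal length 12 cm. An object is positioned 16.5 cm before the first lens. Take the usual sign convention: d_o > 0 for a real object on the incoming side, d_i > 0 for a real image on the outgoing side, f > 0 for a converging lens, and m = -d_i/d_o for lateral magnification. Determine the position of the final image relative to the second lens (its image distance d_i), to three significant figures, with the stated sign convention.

-41.6 cm

Applying the thin-lens equation to the first lens, 1/4.5 = 1/16.5 + 1/d_i1, which gives d_i1 = 6.188 cm.
That image sits 9.312 cm in front of the second lens, so d_o2 = 9.312 cm.
Applying the thin-lens equation again with f_2 = 12 cm and d_o2 = 9.312 cm gives d_i2 = -41.581 cm.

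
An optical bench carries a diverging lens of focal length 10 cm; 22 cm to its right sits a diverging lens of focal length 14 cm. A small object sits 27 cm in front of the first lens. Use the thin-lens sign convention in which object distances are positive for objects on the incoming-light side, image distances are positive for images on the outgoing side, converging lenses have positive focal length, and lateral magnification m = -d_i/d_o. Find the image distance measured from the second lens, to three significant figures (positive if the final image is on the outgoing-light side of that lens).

Lens 1: 1/d_i1 = 1/f_1 - 1/d_o1 = 1/(-10) - 1/27 = -0.13704 cm^-1, so d_i1 = -7.297 cm.
With d_i1 < 0 the first image is virtual and lies on the object side; the object distance for lens 2 is d_o2 = 22 - (-7.297) = 29.297 cm.
Lens 2: 1/d_i2 = 1/f_2 - 1/d_o2 = 1/(-14) - 1/(29.297) = -0.10556 cm^-1, so d_i2 = -9.473 cm.

-9.47 cm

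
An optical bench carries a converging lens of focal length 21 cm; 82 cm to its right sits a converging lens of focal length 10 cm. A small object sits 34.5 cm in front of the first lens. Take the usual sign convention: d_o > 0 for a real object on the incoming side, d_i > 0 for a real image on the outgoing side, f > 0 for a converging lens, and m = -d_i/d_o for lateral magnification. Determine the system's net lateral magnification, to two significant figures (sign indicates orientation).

0.85

Lens 1: 1/d_i1 = 1/f_1 - 1/d_o1 = 1/21 - 1/34.5 = 0.01863 cm^-1, so d_i1 = 53.667 cm.
m_1 = -(53.667)/34.5 = -1.5556.
That image sits 28.333 cm in front of the second lens, so d_o2 = 28.333 cm.
Lens 2: 1/d_i2 = 1/f_2 - 1/d_o2 = 1/10 - 1/(28.333) = 0.06471 cm^-1, so d_i2 = 15.455 cm.
m_2 = -(15.455)/(28.333) = -0.5455.
Overall magnification: m = m_1 m_2 = 0.8485.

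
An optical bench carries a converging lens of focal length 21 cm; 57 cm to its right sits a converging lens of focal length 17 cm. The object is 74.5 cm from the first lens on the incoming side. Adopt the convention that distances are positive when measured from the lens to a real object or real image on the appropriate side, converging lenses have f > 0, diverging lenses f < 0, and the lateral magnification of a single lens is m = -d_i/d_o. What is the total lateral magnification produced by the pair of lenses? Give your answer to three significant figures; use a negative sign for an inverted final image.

Lens 1: 1/d_i1 = 1/f_1 - 1/d_o1 = 1/21 - 1/74.5 = 0.03420 cm^-1, so d_i1 = 29.243 cm.
m_1 = -(29.243)/74.5 = -0.3925.
The intermediate image is 29.243 cm to the right of lens 1, so d_o2 = L - d_i1 = 57 - 29.243 = 27.757 cm.
Lens 2: 1/d_i2 = 1/f_2 - 1/d_o2 = 1/17 - 1/(27.757) = 0.02280 cm^-1, so d_i2 = 43.866 cm.
m_2 = -(43.866)/(27.757) = -1.5804.
Overall magnification: m = m_1 m_2 = 0.6203.

0.620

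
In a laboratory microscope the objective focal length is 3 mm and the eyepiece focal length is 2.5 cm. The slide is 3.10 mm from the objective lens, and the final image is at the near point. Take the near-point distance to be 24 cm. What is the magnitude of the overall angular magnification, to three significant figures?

318

Convert to cm: f_obj = 3 mm = 0.3 cm; d_o = 3.10 mm = 0.31 cm.
Objective: 1/d_i = 1/f_obj - 1/d_o = 1/0.3 - 1/0.31 = 0.10753 cm^-1, so d_i = 9.300 cm.
m_obj = -d_i/d_o = -9.300/0.31 = -30.000.
Eyepiece angular magnification (image at near point): M_eye = 1 + D/f_e = 1 + 24/2.5 = 10.600.
Overall M = m_obj x M_eye = (-30.000)(10.600) = -318.00.
|M| = 318.00.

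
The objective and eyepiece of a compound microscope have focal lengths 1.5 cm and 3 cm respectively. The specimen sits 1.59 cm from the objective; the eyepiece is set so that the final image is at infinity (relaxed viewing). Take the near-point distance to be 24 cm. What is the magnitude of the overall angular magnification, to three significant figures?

133

Objective: 1/d_i = 1/f_obj - 1/d_o = 1/1.5 - 1/1.59 = 0.03774 cm^-1, so d_i = 26.500 cm.
m_obj = -d_i/d_o = -26.500/1.59 = -16.667.
Eyepiece angular magnification (image at infinity): M_eye = D/f_e = 24/3 = 8.000.
Overall M = m_obj x M_eye = (-16.667)(8.000) = -133.33.
|M| = 133.33.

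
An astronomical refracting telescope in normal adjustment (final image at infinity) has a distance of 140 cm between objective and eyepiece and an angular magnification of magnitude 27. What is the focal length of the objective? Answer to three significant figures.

In normal adjustment the tube length equals f_obj + f_eye and |M| = f_obj/f_eye.
So f_obj = 27 f_eye and 27 f_eye + f_eye = 140 cm, giving f_eye = 140/28 = 5.000 cm and f_obj = 135.000 cm.

135 cm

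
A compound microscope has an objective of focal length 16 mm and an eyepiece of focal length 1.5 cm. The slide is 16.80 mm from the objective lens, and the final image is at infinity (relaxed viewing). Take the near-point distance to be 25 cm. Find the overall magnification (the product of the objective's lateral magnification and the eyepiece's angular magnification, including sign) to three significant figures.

Convert to cm: f_obj = 16 mm = 1.6 cm; d_o = 16.80 mm = 1.68 cm.
Objective: 1/d_i = 1/f_obj - 1/d_o = 1/1.6 - 1/1.68 = 0.02976 cm^-1, so d_i = 33.600 cm.
m_obj = -d_i/d_o = -33.600/1.68 = -20.000.
Eyepiece angular magnification (image at infinity): M_eye = D/f_e = 25/1.5 = 16.667.
Overall M = m_obj x M_eye = (-20.000)(16.667) = -333.33.

-333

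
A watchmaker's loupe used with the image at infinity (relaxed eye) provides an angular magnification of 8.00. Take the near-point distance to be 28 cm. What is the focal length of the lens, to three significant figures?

For the image at infinity, M = D/f.
f = D/M = 28/8.0 = 3.500 cm.

3.50 cm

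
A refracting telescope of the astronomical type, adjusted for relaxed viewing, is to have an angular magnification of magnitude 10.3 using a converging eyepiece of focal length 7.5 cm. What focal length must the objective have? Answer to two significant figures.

|M| = f_obj/|f_eye|, so f_obj = |M| x |f_eye| = 10.3 x 7.5 = 77.250 cm.

77 cm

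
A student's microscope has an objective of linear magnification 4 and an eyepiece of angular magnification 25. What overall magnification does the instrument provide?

100

The overall magnification of a compound microscope is the product of the objective and eyepiece magnifications:
M = M_obj x M_eye = 4 x 25 = 100.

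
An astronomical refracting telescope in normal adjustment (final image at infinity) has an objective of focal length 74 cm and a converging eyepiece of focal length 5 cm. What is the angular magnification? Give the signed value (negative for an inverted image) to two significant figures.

M = -f_obj/f_eye = -74/(5) = -14.800.

-15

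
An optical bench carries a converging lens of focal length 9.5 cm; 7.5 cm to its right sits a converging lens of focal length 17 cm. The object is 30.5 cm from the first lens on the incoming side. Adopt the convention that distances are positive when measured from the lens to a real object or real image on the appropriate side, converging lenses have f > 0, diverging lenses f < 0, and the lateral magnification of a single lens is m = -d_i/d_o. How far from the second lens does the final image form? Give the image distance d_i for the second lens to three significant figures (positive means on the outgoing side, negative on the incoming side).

Applying the thin-lens equation to the first lens, 1/9.5 = 1/30.5 + 1/d_i1, which gives d_i1 = 13.798 cm.
This image would form 13.798 cm past lens 1, i.e. 6.298 cm beyond lens 2, so it is a virtual object for lens 2: d_o2 = 7.5 - 13.798 = -6.298 cm.
Applying the thin-lens equation again with f_2 = 17 cm and d_o2 = -6.298 cm gives d_i2 = 4.595 cm.

4.60 cm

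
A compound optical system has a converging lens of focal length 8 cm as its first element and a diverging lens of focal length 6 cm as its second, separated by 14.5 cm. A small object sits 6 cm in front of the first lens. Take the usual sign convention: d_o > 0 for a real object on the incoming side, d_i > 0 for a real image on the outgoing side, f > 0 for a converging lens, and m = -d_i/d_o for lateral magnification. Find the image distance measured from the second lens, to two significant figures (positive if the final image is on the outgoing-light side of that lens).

First lens: d_i1 = 1/(1/8 - 1/6) = -24.000 cm.
With d_i1 < 0 the first image is virtual and lies on the object side; the object distance for lens 2 is d_o2 = 14.5 - (-24.000) = 38.500 cm.
Second lens: d_i2 = 1/(1/(-6) - 1/(38.500)) = -5.191 cm.

-5.2 cm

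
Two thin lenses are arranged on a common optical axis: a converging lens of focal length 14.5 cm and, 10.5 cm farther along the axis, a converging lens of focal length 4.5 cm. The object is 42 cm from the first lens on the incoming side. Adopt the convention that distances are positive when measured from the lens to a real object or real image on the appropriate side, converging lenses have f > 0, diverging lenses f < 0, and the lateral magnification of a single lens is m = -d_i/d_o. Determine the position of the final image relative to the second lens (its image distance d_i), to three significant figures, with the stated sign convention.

3.25 cm

Lens 1: 1/d_i1 = 1/f_1 - 1/d_o1 = 1/14.5 - 1/42 = 0.04516 cm^-1, so d_i1 = 22.145 cm.
Since 22.145 cm > 10.5 cm, the first image lies past the second lens and serves as a virtual object: d_o2 = L - d_i1 = -11.645 cm.
Lens 2: 1/d_i2 = 1/f_2 - 1/d_o2 = 1/4.5 - 1/(-11.645) = 0.30809 cm^-1, so d_i2 = 3.246 cm.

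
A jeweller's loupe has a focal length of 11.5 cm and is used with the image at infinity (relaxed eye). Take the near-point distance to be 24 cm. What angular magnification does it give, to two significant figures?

M = D/f = 24/11.5 = 2.087.

2.1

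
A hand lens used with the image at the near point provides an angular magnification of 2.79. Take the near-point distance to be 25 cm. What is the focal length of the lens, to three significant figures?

For the image at the near point, M = 1 + D/f.
f = D/(M - 1) = 25/(2.79 - 1) = 13.966 cm.

14.0 cm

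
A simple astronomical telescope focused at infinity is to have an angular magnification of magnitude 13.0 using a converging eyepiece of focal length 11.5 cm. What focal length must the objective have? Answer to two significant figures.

150 cm

|M| = f_obj/|f_eye|, so f_obj = |M| x |f_eye| = 13.0 x 11.5 = 149.500 cm.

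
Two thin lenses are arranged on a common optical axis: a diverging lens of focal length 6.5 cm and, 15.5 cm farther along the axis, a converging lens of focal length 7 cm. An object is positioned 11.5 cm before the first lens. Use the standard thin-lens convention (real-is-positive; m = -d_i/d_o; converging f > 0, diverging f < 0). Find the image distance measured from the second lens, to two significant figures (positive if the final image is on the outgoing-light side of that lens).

11 cm

Lens 1: 1/d_i1 = 1/f_1 - 1/d_o1 = 1/(-6.5) - 1/11.5 = -0.24080 cm^-1, so d_i1 = -4.153 cm.
The intermediate image is virtual, 4.153 cm to the left of lens 1, so d_o2 = L - d_i1 = 15.5 - (-4.153) = 19.653 cm.
Lens 2: 1/d_i2 = 1/f_2 - 1/d_o2 = 1/7 - 1/(19.653) = 0.09197 cm^-1, so d_i2 = 10.873 cm.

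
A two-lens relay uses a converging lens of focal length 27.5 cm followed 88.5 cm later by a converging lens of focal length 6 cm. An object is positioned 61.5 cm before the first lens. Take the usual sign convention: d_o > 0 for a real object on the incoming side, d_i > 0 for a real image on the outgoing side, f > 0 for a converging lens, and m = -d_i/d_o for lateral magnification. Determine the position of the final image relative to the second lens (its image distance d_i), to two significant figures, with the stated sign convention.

7.1 cm

First lens: d_i1 = 1/(1/27.5 - 1/61.5) = 49.743 cm.
That image sits 38.757 cm in front of the second lens, so d_o2 = 38.757 cm.
Second lens: d_i2 = 1/(1/6 - 1/(38.757)) = 7.099 cm.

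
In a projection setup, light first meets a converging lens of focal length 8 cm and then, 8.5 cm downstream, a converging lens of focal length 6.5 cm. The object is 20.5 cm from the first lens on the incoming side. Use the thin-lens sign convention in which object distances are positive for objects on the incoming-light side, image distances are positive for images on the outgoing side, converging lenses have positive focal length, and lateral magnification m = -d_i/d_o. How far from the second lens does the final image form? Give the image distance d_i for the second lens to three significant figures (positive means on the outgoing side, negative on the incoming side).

2.70 cm

Lens 1: 1/d_i1 = 1/f_1 - 1/d_o1 = 1/8 - 1/20.5 = 0.07622 cm^-1, so d_i1 = 13.120 cm.
This image would form 13.120 cm past lens 1, i.e. 4.620 cm beyond lens 2, so it is a virtual object for lens 2: d_o2 = 8.5 - 13.120 = -4.620 cm.
Lens 2: 1/d_i2 = 1/f_2 - 1/d_o2 = 1/6.5 - 1/(-4.620) = 0.37030 cm^-1, so d_i2 = 2.701 cm.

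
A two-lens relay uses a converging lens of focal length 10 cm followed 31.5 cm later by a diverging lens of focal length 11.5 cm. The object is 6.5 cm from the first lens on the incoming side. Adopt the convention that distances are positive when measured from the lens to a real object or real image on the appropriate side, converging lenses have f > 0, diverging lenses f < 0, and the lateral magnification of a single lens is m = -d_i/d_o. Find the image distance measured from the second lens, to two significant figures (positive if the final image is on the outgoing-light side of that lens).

-9.4 cm

First lens: d_i1 = 1/(1/10 - 1/6.5) = -18.571 cm.
With d_i1 < 0 the first image is virtual and lies on the object side; the object distance for lens 2 is d_o2 = 31.5 - (-18.571) = 50.071 cm.
Second lens: d_i2 = 1/(1/(-11.5) - 1/(50.071)) = -9.352 cm.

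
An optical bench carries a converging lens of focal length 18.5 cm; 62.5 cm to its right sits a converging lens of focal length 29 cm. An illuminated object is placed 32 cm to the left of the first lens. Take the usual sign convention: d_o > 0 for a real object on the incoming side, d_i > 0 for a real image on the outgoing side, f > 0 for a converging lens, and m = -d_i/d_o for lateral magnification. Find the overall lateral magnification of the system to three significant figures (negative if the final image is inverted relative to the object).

Lens 1: 1/d_i1 = 1/f_1 - 1/d_o1 = 1/18.5 - 1/32 = 0.02280 cm^-1, so d_i1 = 43.852 cm.
m_1 = -(43.852)/32 = -1.3704.
The intermediate image is 43.852 cm to the right of lens 1, so d_o2 = L - d_i1 = 62.5 - 43.852 = 18.648 cm.
Lens 2: 1/d_i2 = 1/f_2 - 1/d_o2 = 1/29 - 1/(18.648) = -0.01914 cm^-1, so d_i2 = -52.242 cm.
m_2 = -(-52.242)/(18.648) = 2.8014.
Overall magnification: m = m_1 m_2 = -3.8390.

-3.84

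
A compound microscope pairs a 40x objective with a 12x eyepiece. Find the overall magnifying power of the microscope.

480

The overall magnification of a compound microscope is the product of the objective and eyepiece magnifications:
M = M_obj x M_eye = 40 x 12 = 480.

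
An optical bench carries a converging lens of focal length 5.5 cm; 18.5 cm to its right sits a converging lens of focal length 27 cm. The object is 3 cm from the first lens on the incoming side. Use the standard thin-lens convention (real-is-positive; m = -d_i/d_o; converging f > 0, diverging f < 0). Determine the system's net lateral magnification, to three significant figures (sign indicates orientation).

First lens: d_i1 = 1/(1/5.5 - 1/3) = -6.600 cm.
m_1 = -(-6.600)/3 = 2.2000.
The intermediate image is virtual, 6.600 cm to the left of lens 1, so d_o2 = L - d_i1 = 18.5 - (-6.600) = 25.100 cm.
Second lens: d_i2 = 1/(1/27 - 1/(25.100)) = -356.684 cm.
m_2 = -(-356.684)/(25.100) = 14.2105.
Total m = m_1 x m_2 = (2.2000)(14.2105) = 31.2632.

31.3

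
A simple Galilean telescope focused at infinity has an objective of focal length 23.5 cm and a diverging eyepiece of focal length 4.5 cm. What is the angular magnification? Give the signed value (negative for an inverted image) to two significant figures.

5.2

M = -f_obj/f_eye = -23.5/(-4.5) = 5.222.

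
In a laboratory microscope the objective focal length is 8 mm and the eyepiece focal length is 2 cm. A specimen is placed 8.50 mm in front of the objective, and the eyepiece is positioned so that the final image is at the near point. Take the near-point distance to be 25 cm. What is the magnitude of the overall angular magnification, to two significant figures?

Convert to cm: f_obj = 8 mm = 0.8 cm; d_o = 8.50 mm = 0.85 cm.
Objective: 1/d_i = 1/f_obj - 1/d_o = 1/0.8 - 1/0.85 = 0.07353 cm^-1, so d_i = 13.600 cm.
m_obj = -d_i/d_o = -13.600/0.85 = -16.000.
Eyepiece angular magnification (image at near point): M_eye = 1 + D/f_e = 1 + 25/2 = 13.500.
Overall M = m_obj x M_eye = (-16.000)(13.500) = -216.00.
|M| = 216.00.

220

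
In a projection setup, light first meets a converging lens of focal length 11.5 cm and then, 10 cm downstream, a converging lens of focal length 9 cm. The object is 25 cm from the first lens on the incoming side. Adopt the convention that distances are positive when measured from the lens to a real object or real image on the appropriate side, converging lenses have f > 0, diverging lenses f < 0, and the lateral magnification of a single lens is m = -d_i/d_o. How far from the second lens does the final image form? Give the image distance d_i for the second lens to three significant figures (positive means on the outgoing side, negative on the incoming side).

5.01 cm

First lens: d_i1 = 1/(1/11.5 - 1/25) = 21.296 cm.
Since 21.296 cm > 10 cm, the first image lies past the second lens and serves as a virtual object: d_o2 = L - d_i1 = -11.296 cm.
Second lens: d_i2 = 1/(1/9 - 1/(-11.296)) = 5.009 cm.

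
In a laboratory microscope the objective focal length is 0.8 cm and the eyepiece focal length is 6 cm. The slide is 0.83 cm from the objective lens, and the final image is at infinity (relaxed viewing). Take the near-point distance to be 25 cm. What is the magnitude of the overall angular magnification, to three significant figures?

111

Objective: 1/d_i = 1/f_obj - 1/d_o = 1/0.8 - 1/0.83 = 0.04518 cm^-1, so d_i = 22.133 cm.
m_obj = -d_i/d_o = -22.133/0.83 = -26.667.
Eyepiece angular magnification (image at infinity): M_eye = D/f_e = 25/6 = 4.167.
Overall M = m_obj x M_eye = (-26.667)(4.167) = -111.11.
|M| = 111.11.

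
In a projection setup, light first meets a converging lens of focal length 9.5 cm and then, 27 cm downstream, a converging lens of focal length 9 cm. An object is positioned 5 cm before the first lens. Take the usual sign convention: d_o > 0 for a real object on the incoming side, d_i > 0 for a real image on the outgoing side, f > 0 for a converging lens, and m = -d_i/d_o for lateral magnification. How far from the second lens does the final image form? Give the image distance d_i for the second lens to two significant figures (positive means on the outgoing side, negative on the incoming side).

12 cm

Applying the thin-lens equation to the first lens, 1/9.5 = 1/5 + 1/d_i1, which gives d_i1 = -10.556 cm.
The intermediate image is virtual, 10.556 cm to the left of lens 1, so d_o2 = L - d_i1 = 27 - (-10.556) = 37.556 cm.
Applying the thin-lens equation again with f_2 = 9 cm and d_o2 = 37.556 cm gives d_i2 = 11.837 cm.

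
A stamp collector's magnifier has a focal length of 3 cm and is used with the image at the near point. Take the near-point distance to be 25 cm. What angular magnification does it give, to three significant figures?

9.33

M = 1 + D/f = 1 + 25/3 = 9.333.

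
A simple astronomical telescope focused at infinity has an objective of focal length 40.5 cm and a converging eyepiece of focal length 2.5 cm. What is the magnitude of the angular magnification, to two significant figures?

16

|M| = f_obj/|f_eye| = 40.5/2.5 = 16.200.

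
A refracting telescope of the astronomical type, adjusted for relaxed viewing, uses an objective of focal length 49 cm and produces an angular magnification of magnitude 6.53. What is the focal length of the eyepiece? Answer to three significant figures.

|M| = f_obj/f_eye, so f_eye = f_obj/|M| = 49/6.53 = 7.504 cm.

7.50 cm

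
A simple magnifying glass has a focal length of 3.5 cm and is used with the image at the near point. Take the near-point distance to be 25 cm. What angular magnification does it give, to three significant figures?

8.14

M = 1 + D/f = 1 + 25/3.5 = 8.143.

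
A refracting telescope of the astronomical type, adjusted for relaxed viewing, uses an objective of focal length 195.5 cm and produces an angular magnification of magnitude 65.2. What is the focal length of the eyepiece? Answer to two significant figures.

3.0 cm

|M| = f_obj/f_eye, so f_eye = f_obj/|M| = 195.5/65.2 = 2.998 cm.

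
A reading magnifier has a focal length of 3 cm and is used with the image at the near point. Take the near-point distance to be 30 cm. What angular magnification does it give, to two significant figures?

11

M = 1 + D/f = 1 + 30/3 = 11.000.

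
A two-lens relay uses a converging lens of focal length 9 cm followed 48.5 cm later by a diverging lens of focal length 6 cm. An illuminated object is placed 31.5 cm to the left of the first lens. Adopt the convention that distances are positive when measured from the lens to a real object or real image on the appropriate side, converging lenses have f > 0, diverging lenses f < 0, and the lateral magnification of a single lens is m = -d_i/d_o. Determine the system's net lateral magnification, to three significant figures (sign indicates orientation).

First lens: d_i1 = 1/(1/9 - 1/31.5) = 12.600 cm.
m_1 = -(12.600)/31.5 = -0.4000.
The intermediate image is 12.600 cm to the right of lens 1, so d_o2 = L - d_i1 = 48.5 - 12.600 = 35.900 cm.
Second lens: d_i2 = 1/(1/(-6) - 1/(35.900)) = -5.141 cm.
m_2 = -(-5.141)/(35.900) = 0.1432.
Overall magnification: m = m_1 m_2 = -0.0573.

-0.0573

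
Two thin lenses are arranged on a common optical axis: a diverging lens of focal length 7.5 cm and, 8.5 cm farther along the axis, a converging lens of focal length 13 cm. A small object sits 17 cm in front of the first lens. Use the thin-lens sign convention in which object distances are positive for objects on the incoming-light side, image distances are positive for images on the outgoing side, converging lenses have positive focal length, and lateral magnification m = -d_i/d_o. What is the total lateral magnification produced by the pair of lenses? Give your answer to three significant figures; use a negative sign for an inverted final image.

Lens 1: 1/d_i1 = 1/f_1 - 1/d_o1 = 1/(-7.5) - 1/17 = -0.19216 cm^-1, so d_i1 = -5.204 cm.
m_1 = -(-5.204)/17 = 0.3061.
The intermediate image is virtual, 5.204 cm to the left of lens 1, so d_o2 = L - d_i1 = 8.5 - (-5.204) = 13.704 cm.
Lens 2: 1/d_i2 = 1/f_2 - 1/d_o2 = 1/13 - 1/(13.704) = 0.00395 cm^-1, so d_i2 = 253.029 cm.
m_2 = -(253.029)/(13.704) = -18.4638.
Overall magnification: m = m_1 m_2 = -5.6522.

-5.65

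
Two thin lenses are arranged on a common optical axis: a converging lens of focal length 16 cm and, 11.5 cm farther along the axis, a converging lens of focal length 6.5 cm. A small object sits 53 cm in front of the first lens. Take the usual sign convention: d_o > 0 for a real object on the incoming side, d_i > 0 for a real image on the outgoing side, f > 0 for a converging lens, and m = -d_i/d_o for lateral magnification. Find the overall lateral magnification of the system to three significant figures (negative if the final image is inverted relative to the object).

First lens: d_i1 = 1/(1/16 - 1/53) = 22.919 cm.
m_1 = -(22.919)/53 = -0.4324.
This image would form 22.919 cm past lens 1, i.e. 11.419 cm beyond lens 2, so it is a virtual object for lens 2: d_o2 = 11.5 - 22.919 = -11.419 cm.
Second lens: d_i2 = 1/(1/6.5 - 1/(-11.419)) = 4.142 cm.
m_2 = -(4.142)/(-11.419) = 0.3627.
Overall magnification: m = m_1 m_2 = -0.1569.

-0.157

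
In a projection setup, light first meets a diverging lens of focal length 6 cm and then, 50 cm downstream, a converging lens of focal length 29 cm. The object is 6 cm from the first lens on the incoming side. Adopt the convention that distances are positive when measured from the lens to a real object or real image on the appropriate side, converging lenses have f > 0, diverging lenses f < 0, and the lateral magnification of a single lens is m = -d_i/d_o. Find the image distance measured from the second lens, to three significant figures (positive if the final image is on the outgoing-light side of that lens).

First lens: d_i1 = 1/(1/(-6) - 1/6) = -3.000 cm.
With d_i1 < 0 the first image is virtual and lies on the object side; the object distance for lens 2 is d_o2 = 50 - (-3.000) = 53.000 cm.
Second lens: d_i2 = 1/(1/29 - 1/(53.000)) = 64.042 cm.

64.0 cm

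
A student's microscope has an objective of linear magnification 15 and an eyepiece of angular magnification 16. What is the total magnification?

240

The overall magnification of a compound microscope is the product of the objective and eyepiece magnifications:
M = M_obj x M_eye = 15 x 16 = 240.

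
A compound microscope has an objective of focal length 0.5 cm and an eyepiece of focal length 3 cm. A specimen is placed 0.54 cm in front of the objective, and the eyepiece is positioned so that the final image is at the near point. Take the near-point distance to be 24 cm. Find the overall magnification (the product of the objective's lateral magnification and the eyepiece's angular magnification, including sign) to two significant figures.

Objective: 1/d_i = 1/f_obj - 1/d_o = 1/0.5 - 1/0.54 = 0.14815 cm^-1, so d_i = 6.750 cm.
m_obj = -d_i/d_o = -6.750/0.54 = -12.500.
Eyepiece angular magnification (image at near point): M_eye = 1 + D/f_e = 1 + 24/3 = 9.000.
Overall M = m_obj x M_eye = (-12.500)(9.000) = -112.50.

-110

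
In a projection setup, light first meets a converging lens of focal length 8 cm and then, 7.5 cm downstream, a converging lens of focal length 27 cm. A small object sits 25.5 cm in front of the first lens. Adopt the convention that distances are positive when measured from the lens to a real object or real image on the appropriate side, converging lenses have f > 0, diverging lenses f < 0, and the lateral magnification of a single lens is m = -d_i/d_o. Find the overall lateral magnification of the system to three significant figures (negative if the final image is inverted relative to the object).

-0.396

First lens: d_i1 = 1/(1/8 - 1/25.5) = 11.657 cm.
m_1 = -(11.657)/25.5 = -0.4571.
Since 11.657 cm > 7.5 cm, the first image lies past the second lens and serves as a virtual object: d_o2 = L - d_i1 = -4.157 cm.
Second lens: d_i2 = 1/(1/27 - 1/(-4.157)) = 3.602 cm.
m_2 = -(3.602)/(-4.157) = 0.8666.
Overall magnification: m = m_1 m_2 = -0.3961.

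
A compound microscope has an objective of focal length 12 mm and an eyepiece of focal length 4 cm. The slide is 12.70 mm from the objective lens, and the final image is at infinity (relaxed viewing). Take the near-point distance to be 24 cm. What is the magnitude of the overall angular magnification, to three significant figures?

103

Convert to cm: f_obj = 12 mm = 1.2 cm; d_o = 12.70 mm = 1.27 cm.
Objective: 1/d_i = 1/f_obj - 1/d_o = 1/1.2 - 1/1.27 = 0.04593 cm^-1, so d_i = 21.771 cm.
m_obj = -d_i/d_o = -21.771/1.27 = -17.143.
Eyepiece angular magnification (image at infinity): M_eye = D/f_e = 24/4 = 6.000.
Overall M = m_obj x M_eye = (-17.143)(6.000) = -102.86.
|M| = 102.86.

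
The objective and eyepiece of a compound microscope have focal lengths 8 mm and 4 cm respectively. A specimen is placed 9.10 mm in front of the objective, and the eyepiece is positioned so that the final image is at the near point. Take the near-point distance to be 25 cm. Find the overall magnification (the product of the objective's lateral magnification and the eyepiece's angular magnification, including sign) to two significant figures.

Convert to cm: f_obj = 8 mm = 0.8 cm; d_o = 9.10 mm = 0.91 cm.
Objective: 1/d_i = 1/f_obj - 1/d_o = 1/0.8 - 1/0.91 = 0.15110 cm^-1, so d_i = 6.618 cm.
m_obj = -d_i/d_o = -6.618/0.91 = -7.273.
Eyepiece angular magnification (image at near point): M_eye = 1 + D/f_e = 1 + 25/4 = 7.250.
Overall M = m_obj x M_eye = (-7.273)(7.250) = -52.73.

-53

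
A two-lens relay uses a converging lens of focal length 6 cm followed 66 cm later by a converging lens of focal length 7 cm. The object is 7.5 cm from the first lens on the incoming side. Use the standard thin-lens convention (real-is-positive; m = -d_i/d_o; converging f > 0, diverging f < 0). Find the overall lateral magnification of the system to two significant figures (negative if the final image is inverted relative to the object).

First lens: d_i1 = 1/(1/6 - 1/7.5) = 30.000 cm.
m_1 = -(30.000)/7.5 = -4.0000.
That image sits 36.000 cm in front of the second lens, so d_o2 = 36.000 cm.
Second lens: d_i2 = 1/(1/7 - 1/(36.000)) = 8.690 cm.
m_2 = -(8.690)/(36.000) = -0.2414.
Overall magnification: m = m_1 m_2 = 0.9655.

0.97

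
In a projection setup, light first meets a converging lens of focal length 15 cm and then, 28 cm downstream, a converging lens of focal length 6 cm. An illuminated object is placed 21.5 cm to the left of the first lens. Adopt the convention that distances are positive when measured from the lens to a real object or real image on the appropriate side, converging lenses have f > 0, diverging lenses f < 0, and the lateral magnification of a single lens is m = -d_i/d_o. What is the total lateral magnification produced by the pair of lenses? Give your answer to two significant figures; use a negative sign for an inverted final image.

Lens 1: 1/d_i1 = 1/f_1 - 1/d_o1 = 1/15 - 1/21.5 = 0.02016 cm^-1, so d_i1 = 49.615 cm.
m_1 = -(49.615)/21.5 = -2.3077.
Since 49.615 cm > 28 cm, the first image lies past the second lens and serves as a virtual object: d_o2 = L - d_i1 = -21.615 cm.
Lens 2: 1/d_i2 = 1/f_2 - 1/d_o2 = 1/6 - 1/(-21.615) = 0.21293 cm^-1, so d_i2 = 4.696 cm.
m_2 = -(4.696)/(-21.615) = 0.2173.
Overall magnification: m = m_1 m_2 = -0.5014.

-0.50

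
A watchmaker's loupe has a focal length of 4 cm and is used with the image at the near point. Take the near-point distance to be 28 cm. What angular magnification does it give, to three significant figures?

M = 1 + D/f = 1 + 28/4 = 8.000.

8.00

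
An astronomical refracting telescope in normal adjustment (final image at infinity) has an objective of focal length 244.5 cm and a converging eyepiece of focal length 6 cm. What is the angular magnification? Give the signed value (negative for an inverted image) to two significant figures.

-41

M = -f_obj/f_eye = -244.5/(6) = -40.750.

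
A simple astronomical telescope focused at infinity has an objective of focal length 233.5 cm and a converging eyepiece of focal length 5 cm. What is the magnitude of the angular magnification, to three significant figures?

46.7

|M| = f_obj/|f_eye| = 233.5/5 = 46.700.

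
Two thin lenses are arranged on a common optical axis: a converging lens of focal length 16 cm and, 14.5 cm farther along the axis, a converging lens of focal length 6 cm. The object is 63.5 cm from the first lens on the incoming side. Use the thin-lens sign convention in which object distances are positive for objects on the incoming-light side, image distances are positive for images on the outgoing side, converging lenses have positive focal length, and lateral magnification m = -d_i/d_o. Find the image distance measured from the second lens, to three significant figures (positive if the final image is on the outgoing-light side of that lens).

Lens 1: 1/d_i1 = 1/f_1 - 1/d_o1 = 1/16 - 1/63.5 = 0.04675 cm^-1, so d_i1 = 21.389 cm.
This image would form 21.389 cm past lens 1, i.e. 6.889 cm beyond lens 2, so it is a virtual object for lens 2: d_o2 = 14.5 - 21.389 = -6.889 cm.
Lens 2: 1/d_i2 = 1/f_2 - 1/d_o2 = 1/6 - 1/(-6.889) = 0.31182 cm^-1, so d_i2 = 3.207 cm.

3.21 cm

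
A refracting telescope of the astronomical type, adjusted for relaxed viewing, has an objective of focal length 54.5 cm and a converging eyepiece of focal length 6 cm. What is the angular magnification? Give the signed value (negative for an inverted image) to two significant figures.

-9.1

M = -f_obj/f_eye = -54.5/(6) = -9.083.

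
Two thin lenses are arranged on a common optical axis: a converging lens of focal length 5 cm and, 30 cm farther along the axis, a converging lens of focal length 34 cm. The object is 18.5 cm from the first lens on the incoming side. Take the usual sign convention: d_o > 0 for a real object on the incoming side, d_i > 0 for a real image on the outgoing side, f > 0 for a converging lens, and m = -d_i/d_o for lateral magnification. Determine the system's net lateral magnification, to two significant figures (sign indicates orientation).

Lens 1: 1/d_i1 = 1/f_1 - 1/d_o1 = 1/5 - 1/18.5 = 0.14595 cm^-1, so d_i1 = 6.852 cm.
m_1 = -(6.852)/18.5 = -0.3704.
The intermediate image is 6.852 cm to the right of lens 1, so d_o2 = L - d_i1 = 30 - 6.852 = 23.148 cm.
Lens 2: 1/d_i2 = 1/f_2 - 1/d_o2 = 1/34 - 1/(23.148) = -0.01379 cm^-1, so d_i2 = -72.526 cm.
m_2 = -(-72.526)/(23.148) = 3.1331.
Total m = m_1 x m_2 = (-0.3704)(3.1331) = -1.1604.

-1.2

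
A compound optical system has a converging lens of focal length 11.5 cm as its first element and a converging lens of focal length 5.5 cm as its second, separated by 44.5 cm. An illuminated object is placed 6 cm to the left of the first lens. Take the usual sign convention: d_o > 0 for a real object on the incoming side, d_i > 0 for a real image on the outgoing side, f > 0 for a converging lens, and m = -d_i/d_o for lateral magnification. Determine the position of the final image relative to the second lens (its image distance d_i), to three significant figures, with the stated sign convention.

6.09 cm

First lens: d_i1 = 1/(1/11.5 - 1/6) = -12.545 cm.
With d_i1 < 0 the first image is virtual and lies on the object side; the object distance for lens 2 is d_o2 = 44.5 - (-12.545) = 57.045 cm.
Second lens: d_i2 = 1/(1/5.5 - 1/(57.045)) = 6.087 cm.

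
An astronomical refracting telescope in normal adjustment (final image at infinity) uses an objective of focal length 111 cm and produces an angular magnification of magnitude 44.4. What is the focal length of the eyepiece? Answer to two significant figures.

2.5 cm

|M| = f_obj/f_eye, so f_eye = f_obj/|M| = 111/44.4 = 2.500 cm.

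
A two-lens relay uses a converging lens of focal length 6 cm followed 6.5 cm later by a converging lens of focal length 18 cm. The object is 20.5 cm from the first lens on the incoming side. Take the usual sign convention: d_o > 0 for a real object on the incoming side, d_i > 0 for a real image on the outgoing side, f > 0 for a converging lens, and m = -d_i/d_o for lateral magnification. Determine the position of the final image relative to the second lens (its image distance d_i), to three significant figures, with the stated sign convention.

Applying the thin-lens equation to the first lens, 1/6 = 1/20.5 + 1/d_i1, which gives d_i1 = 8.483 cm.
Since 8.483 cm > 6.5 cm, the first image lies past the second lens and serves as a virtual object: d_o2 = L - d_i1 = -1.983 cm.
Applying the thin-lens equation again with f_2 = 18 cm and d_o2 = -1.983 cm gives d_i2 = 1.786 cm.

1.79 cm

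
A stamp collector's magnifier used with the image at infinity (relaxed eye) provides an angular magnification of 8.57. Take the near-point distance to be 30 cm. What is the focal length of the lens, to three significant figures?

3.50 cm

For the image at infinity, M = D/f.
f = D/M = 30/8.57 = 3.501 cm.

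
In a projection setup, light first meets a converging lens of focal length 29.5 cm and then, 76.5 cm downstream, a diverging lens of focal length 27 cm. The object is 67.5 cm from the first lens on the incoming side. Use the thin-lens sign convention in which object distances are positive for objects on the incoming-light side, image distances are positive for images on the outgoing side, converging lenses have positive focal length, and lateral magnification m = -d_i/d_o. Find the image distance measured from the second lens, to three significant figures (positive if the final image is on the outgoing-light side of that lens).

-12.7 cm

Lens 1: 1/d_i1 = 1/f_1 - 1/d_o1 = 1/29.5 - 1/67.5 = 0.01908 cm^-1, so d_i1 = 52.401 cm.
Object distance for lens 2: d_o2 = 76.5 - 52.401 = 24.099 cm.
Lens 2: 1/d_i2 = 1/f_2 - 1/d_o2 = 1/(-27) - 1/(24.099) = -0.07853 cm^-1, so d_i2 = -12.733 cm.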